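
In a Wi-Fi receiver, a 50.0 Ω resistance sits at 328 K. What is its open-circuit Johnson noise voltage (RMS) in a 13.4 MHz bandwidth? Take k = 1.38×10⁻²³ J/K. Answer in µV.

V_n = √(4kTRB)
4kTRB = 4 × 1.38×10⁻²³ × 328 × 5.00×10¹ × 1.34×10⁷ = 1.21×10⁻¹¹ V²
V_n = √(1.21×10⁻¹¹) = 3.48×10⁻⁶ V = 3.48 µV

3.48 µV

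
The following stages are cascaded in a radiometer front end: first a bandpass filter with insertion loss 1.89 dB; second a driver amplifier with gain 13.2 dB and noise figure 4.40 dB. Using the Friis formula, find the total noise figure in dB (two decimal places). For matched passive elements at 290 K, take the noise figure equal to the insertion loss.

6.29 dB

Convert to linear (a loss of L dB is a gain of −L dB): F_i = 10^(NF_i/10), G_i = 10^(G_i,dB/10)
  Stage 1: F_1 = 10^(1.89/10) = 1.545, G_1 = 10^(−1.89/10) = 0.6471
  Stage 2: F_2 = 10^(4.40/10) = 2.754, G_2 = 10^(13.2/10) = 20.89
Friis cascade:
  F = 1.545 + (2.754 − 1)/0.6471 = 4.256
NF = 10 log₁₀(4.256) = 6.29 dB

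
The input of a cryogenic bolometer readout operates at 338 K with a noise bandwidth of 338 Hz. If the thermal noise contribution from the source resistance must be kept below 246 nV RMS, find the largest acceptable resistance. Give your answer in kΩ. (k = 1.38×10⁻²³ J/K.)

Johnson–Nyquist: V_n = √(4kTRB) ⇒ R = V_n² / (4kTB)
4kTB = 4 × 1.38×10⁻²³ × 338 × 3.38×10² = 6.31×10⁻¹⁸
R = (2.46×10⁻⁷)² / 6.31×10⁻¹⁸ = 9.60×10³ Ω = 9.60 kΩ

9.60 kΩ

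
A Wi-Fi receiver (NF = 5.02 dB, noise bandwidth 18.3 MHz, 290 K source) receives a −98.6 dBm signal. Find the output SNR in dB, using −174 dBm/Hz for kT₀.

Noise floor: N = −174 + 10 log₁₀(B) + NF
10 log₁₀(1.83×10⁷) = 72.62 dB
N = −174 + 72.62 + 5.02 = −96.36 dBm
SNR = P_sig − N = −98.6 − (−96.36) = −2.24 dB → −2.2 dB

−2.2 dB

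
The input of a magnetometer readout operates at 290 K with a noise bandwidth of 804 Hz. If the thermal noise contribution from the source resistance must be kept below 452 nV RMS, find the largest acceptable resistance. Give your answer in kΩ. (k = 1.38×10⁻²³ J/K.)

15.9 kΩ

Johnson–Nyquist: V_n = √(4kTRB) ⇒ R = V_n² / (4kTB)
4kTB = 4 × 1.38×10⁻²³ × 290 × 8.04×10² = 1.29×10⁻¹⁷
R = (4.52×10⁻⁷)² / 1.29×10⁻¹⁷ = 1.59×10⁴ Ω = 15.9 kΩ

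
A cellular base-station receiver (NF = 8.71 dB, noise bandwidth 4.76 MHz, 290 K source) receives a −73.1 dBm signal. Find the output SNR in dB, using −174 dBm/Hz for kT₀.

25.4 dB

Noise floor: N = −174 + 10 log₁₀(B) + NF
10 log₁₀(4.76×10⁶) = 66.78 dB
N = −174 + 66.78 + 8.71 = −98.51 dBm
SNR = P_sig − N = −73.1 − (−98.51) = 25.41 dB → 25.4 dB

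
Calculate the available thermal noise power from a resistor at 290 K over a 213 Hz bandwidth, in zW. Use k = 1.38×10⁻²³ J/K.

852 zW

P_n = kTB = 1.38×10⁻²³ × 290 × 2.13×10² = 8.52×10⁻¹⁹ W = 852 zW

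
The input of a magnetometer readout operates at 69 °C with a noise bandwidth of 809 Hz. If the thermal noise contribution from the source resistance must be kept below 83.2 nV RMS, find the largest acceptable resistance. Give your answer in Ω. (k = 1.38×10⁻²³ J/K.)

453 Ω

T = 69 °C + 273.15 = 342.15 K
Johnson–Nyquist: V_n = √(4kTRB) ⇒ R = V_n² / (4kTB)
4kTB = 4 × 1.38×10⁻²³ × 342.15 × 8.09×10² = 1.53×10⁻¹⁷
R = (8.32×10⁻⁸)² / 1.53×10⁻¹⁷ = 4.53×10² Ω = 453 Ω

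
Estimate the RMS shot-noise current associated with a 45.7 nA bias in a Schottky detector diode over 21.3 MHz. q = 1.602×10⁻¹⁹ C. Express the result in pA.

558 pA

I_n = √(2qI·B)
2qI·B = 2 × 1.602×10⁻¹⁹ × 4.57×10⁻⁸ × 2.13×10⁷ = 3.12×10⁻¹⁹ A²
I_n = √(3.12×10⁻¹⁹) = 5.58×10⁻¹⁰ A = 558 pA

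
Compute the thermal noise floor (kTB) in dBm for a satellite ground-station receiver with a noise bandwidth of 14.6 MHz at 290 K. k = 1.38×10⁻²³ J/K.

P_n = kTB = 1.38×10⁻²³ × 290 × 1.46×10⁷ = 5.84×10⁻¹⁴ W
In dBm: 10 log₁₀(5.84×10⁻¹⁴ / 10⁻³) = −102.3 dBm

−102.3 dBm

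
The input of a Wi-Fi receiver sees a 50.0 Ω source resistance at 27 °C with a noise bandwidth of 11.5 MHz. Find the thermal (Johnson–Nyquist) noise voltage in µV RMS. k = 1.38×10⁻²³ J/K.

T = 27 °C + 273.15 = 300.15 K
V_n = √(4kTRB)
4kTRB = 4 × 1.38×10⁻²³ × 300.15 × 5.00×10¹ × 1.15×10⁷ = 9.53×10⁻¹² V²
V_n = √(9.53×10⁻¹²) = 3.09×10⁻⁶ V = 3.09 µV

3.09 µV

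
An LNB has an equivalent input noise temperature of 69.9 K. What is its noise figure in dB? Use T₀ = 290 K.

F = 1 + T_e/T₀ = 1 + 69.9/290 = 1.24103
NF = 10 log₁₀(1.24103) = 0.938 dB

0.938 dB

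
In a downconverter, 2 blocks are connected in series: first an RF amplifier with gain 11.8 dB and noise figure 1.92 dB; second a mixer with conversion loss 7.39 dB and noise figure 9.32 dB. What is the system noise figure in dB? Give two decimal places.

3.13 dB

Convert to linear (a loss of L dB is a gain of −L dB): F_i = 10^(NF_i/10), G_i = 10^(G_i,dB/10)
  Stage 1: F_1 = 10^(1.92/10) = 1.556, G_1 = 10^(11.8/10) = 15.14
  Stage 2: F_2 = 10^(9.32/10) = 8.551, G_2 = 10^(−7.39/10) = 0.1824
Friis cascade:
  F = 1.556 + (8.551 − 1)/15.14 = 2.055
NF = 10 log₁₀(2.055) = 3.13 dB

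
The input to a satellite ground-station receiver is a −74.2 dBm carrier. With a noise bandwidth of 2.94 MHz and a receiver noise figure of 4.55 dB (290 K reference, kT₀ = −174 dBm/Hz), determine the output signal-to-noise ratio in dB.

Noise floor: N = −174 + 10 log₁₀(B) + NF
10 log₁₀(2.94×10⁶) = 64.68 dB
N = −174 + 64.68 + 4.55 = −104.77 dBm
SNR = P_sig − N = −74.2 − (−104.77) = 30.57 dB → 30.6 dB

30.6 dB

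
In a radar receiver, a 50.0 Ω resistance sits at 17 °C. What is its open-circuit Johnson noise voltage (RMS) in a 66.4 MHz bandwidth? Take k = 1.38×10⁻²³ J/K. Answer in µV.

7.29 µV

T = 17 °C + 273.15 = 290.15 K
V_n = √(4kTRB)
4kTRB = 4 × 1.38×10⁻²³ × 290.15 × 5.00×10¹ × 6.64×10⁷ = 5.32×10⁻¹¹ V²
V_n = √(5.32×10⁻¹¹) = 7.29×10⁻⁶ V = 7.29 µV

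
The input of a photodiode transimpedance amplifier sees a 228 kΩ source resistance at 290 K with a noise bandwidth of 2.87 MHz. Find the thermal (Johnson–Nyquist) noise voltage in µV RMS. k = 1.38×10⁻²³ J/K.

V_n = √(4kTRB)
4kTRB = 4 × 1.38×10⁻²³ × 290 × 2.28×10⁵ × 2.87×10⁶ = 1.05×10⁻⁸ V²
V_n = √(1.05×10⁻⁸) = 1.02×10⁻⁴ V = 102 µV

102 µV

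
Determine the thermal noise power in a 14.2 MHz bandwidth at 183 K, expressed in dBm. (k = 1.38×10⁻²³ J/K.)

P_n = kTB = 1.38×10⁻²³ × 183 × 1.42×10⁷ = 3.59×10⁻¹⁴ W
In dBm: 10 log₁₀(3.59×10⁻¹⁴ / 10⁻³) = −104.5 dBm

−104.5 dBm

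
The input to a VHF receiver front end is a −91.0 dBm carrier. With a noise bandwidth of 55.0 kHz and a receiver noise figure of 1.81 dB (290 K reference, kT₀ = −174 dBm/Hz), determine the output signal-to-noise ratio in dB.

Noise floor: N = −174 + 10 log₁₀(B) + NF
10 log₁₀(5.50×10⁴) = 47.4 dB
N = −174 + 47.4 + 1.81 = −124.79 dBm
SNR = P_sig − N = −91.0 − (−124.79) = 33.79 dB → 33.8 dB

33.8 dB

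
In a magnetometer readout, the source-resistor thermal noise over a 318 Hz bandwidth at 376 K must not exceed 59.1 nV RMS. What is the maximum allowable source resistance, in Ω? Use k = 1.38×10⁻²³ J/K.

Johnson–Nyquist: V_n = √(4kTRB) ⇒ R = V_n² / (4kTB)
4kTB = 4 × 1.38×10⁻²³ × 376 × 3.18×10² = 6.60×10⁻¹⁸
R = (5.91×10⁻⁸)² / 6.60×10⁻¹⁸ = 5.29×10² Ω = 529 Ω

529 Ω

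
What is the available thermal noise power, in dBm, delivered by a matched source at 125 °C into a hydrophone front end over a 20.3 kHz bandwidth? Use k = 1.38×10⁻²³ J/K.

−129.5 dBm

T = 125 °C + 273.15 = 398.15 K
P_n = kTB = 1.38×10⁻²³ × 398.15 × 2.03×10⁴ = 1.12×10⁻¹⁶ W
In dBm: 10 log₁₀(1.12×10⁻¹⁶ / 10⁻³) = −129.5 dBm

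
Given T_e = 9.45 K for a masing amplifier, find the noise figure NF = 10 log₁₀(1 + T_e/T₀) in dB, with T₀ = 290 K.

0.139 dB

F = 1 + T_e/T₀ = 1 + 9.45/290 = 1.03259
NF = 10 log₁₀(1.03259) = 0.139 dB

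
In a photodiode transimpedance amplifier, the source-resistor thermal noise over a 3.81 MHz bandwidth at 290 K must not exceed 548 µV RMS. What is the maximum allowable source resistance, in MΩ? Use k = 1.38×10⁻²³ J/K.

4.92 MΩ

Johnson–Nyquist: V_n = √(4kTRB) ⇒ R = V_n² / (4kTB)
4kTB = 4 × 1.38×10⁻²³ × 290 × 3.81×10⁶ = 6.10×10⁻¹⁴
R = (5.48×10⁻⁴)² / 6.10×10⁻¹⁴ = 4.92×10⁶ Ω = 4.92 MΩ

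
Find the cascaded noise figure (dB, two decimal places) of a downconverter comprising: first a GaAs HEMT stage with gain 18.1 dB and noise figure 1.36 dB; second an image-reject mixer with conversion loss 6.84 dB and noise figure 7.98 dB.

1.61 dB

Convert to linear (a loss of L dB is a gain of −L dB): F_i = 10^(NF_i/10), G_i = 10^(G_i,dB/10)
  Stage 1: F_1 = 10^(1.36/10) = 1.368, G_1 = 10^(18.1/10) = 64.57
  Stage 2: F_2 = 10^(7.98/10) = 6.281, G_2 = 10^(−6.84/10) = 0.2070
Friis cascade:
  F = 1.368 + (6.281 − 1)/64.57 = 1.450
NF = 10 log₁₀(1.450) = 1.61 dB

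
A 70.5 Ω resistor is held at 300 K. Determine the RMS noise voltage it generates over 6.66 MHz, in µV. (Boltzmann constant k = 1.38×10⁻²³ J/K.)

2.79 µV

V_n = √(4kTRB)
4kTRB = 4 × 1.38×10⁻²³ × 300 × 7.05×10¹ × 6.66×10⁶ = 7.78×10⁻¹² V²
V_n = √(7.78×10⁻¹²) = 2.79×10⁻⁶ V = 2.79 µV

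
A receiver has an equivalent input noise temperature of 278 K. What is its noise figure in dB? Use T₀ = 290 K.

F = 1 + T_e/T₀ = 1 + 278/290 = 1.95862
NF = 10 log₁₀(1.95862) = 2.92 dB

2.92 dB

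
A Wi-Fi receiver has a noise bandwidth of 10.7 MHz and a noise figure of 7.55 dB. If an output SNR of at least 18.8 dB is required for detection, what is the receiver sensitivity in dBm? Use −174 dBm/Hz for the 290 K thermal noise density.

−77.4 dBm

Sensitivity = −174 + 10 log₁₀(B) + NF + SNR_min
= −174 + 70.29 + 7.55 + 18.8
= −77.36 dBm → −77.4 dBm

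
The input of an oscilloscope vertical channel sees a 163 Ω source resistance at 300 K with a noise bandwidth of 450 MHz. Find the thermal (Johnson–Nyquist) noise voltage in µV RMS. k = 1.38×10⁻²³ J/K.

V_n = √(4kTRB)
4kTRB = 4 × 1.38×10⁻²³ × 300 × 1.63×10² × 4.50×10⁸ = 1.21×10⁻⁹ V²
V_n = √(1.21×10⁻⁹) = 3.49×10⁻⁵ V = 34.9 µV

34.9 µV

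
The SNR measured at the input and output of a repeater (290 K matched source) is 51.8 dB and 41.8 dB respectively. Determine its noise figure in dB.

NF (dB) = SNR_in(dB) − SNR_out(dB) when the source is at T₀
NF = 51.8 − 41.8 = 10.0 dB

10.0 dB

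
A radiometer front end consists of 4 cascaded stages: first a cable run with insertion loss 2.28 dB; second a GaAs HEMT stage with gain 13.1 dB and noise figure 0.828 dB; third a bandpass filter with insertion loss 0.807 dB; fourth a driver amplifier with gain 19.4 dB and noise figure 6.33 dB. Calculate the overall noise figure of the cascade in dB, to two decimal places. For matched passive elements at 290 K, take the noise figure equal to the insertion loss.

3.79 dB

Convert to linear (a loss of L dB is a gain of −L dB): F_i = 10^(NF_i/10), G_i = 10^(G_i,dB/10)
  Stage 1: F_1 = 10^(2.28/10) = 1.690, G_1 = 10^(−2.28/10) = 0.5916
  Stage 2: F_2 = 10^(0.828/10) = 1.210, G_2 = 10^(13.1/10) = 20.42
  Stage 3: F_3 = 10^(0.807/10) = 1.204, G_3 = 10^(−0.807/10) = 0.8304
  Stage 4: F_4 = 10^(6.33/10) = 4.295, G_4 = 10^(19.4/10) = 87.10
Friis cascade:
  F = 1.690 + (1.210 − 1)/0.5916 + (1.204 − 1)/12.08 + (4.295 − 1)/10.03 = 2.391
NF = 10 log₁₀(2.391) = 3.79 dB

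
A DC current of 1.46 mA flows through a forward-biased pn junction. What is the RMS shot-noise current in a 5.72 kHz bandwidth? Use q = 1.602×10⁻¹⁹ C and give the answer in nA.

I_n = √(2qI·B)
2qI·B = 2 × 1.602×10⁻¹⁹ × 1.46×10⁻³ × 5.72×10³ = 2.68×10⁻¹⁸ A²
I_n = √(2.68×10⁻¹⁸) = 1.64×10⁻⁹ A = 1.64 nA

1.64 nA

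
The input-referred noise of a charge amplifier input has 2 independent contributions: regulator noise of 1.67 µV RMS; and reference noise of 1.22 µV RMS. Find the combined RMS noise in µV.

Uncorrelated sources add in power (mean-square): V_tot = √(ΣV_i²)
V_tot = √[(1.67×10⁻⁶)² + (1.22×10⁻⁶)²] = 2.07×10⁻⁶ V = 2.07 µV

2.07 µV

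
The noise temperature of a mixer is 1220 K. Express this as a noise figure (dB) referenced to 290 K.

F = 1 + T_e/T₀ = 1 + 1220/290 = 5.2069
NF = 10 log₁₀(5.2069) = 7.17 dB

7.17 dB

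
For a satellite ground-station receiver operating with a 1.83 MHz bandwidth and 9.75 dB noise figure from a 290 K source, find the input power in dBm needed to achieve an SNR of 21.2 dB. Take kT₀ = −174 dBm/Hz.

Sensitivity = −174 + 10 log₁₀(B) + NF + SNR_min
= −174 + 62.62 + 9.75 + 21.2
= −80.43 dBm → −80.4 dBm

−80.4 dBm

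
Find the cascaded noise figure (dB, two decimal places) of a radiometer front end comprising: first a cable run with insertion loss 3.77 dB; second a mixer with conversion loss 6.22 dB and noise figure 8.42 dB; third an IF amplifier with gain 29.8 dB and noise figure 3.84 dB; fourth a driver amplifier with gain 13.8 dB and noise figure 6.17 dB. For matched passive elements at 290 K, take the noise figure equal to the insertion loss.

Convert to linear (a loss of L dB is a gain of −L dB): F_i = 10^(NF_i/10), G_i = 10^(G_i,dB/10)
  Stage 1: F_1 = 10^(3.77/10) = 2.382, G_1 = 10^(−3.77/10) = 0.4198
  Stage 2: F_2 = 10^(8.42/10) = 6.950, G_2 = 10^(−6.22/10) = 0.2388
  Stage 3: F_3 = 10^(3.84/10) = 2.421, G_3 = 10^(29.8/10) = 955.0
  Stage 4: F_4 = 10^(6.17/10) = 4.140, G_4 = 10^(13.8/10) = 23.99
Friis cascade:
  F = 2.382 + (6.950 − 1)/0.4198 + (2.421 − 1)/0.1002 + (4.140 − 1)/95.72 = 30.77
NF = 10 log₁₀(30.77) = 14.88 dB

14.88 dB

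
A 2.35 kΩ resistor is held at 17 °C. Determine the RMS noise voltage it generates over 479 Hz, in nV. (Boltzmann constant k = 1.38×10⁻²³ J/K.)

T = 17 °C + 273.15 = 290.15 K
V_n = √(4kTRB)
4kTRB = 4 × 1.38×10⁻²³ × 290.15 × 2.35×10³ × 4.79×10² = 1.80×10⁻¹⁴ V²
V_n = √(1.80×10⁻¹⁴) = 1.34×10⁻⁷ V = 134 nV

134 nV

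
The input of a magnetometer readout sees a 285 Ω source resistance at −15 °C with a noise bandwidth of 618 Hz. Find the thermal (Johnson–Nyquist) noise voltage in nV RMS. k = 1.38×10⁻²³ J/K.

T = −15 °C + 273.15 = 258.15 K
V_n = √(4kTRB)
4kTRB = 4 × 1.38×10⁻²³ × 258.15 × 2.85×10² × 6.18×10² = 2.51×10⁻¹⁵ V²
V_n = √(2.51×10⁻¹⁵) = 5.01×10⁻⁸ V = 50.1 nV

50.1 nV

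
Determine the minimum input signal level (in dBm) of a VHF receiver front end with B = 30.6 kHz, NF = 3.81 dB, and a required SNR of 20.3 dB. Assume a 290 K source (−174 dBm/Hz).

−105.0 dBm

Sensitivity = −174 + 10 log₁₀(B) + NF + SNR_min
= −174 + 44.86 + 3.81 + 20.3
= −105.03 dBm → −105.0 dBm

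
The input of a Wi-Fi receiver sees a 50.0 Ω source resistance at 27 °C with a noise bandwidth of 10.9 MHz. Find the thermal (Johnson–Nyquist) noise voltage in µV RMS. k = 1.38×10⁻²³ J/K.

T = 27 °C + 273.15 = 300.15 K
V_n = √(4kTRB)
4kTRB = 4 × 1.38×10⁻²³ × 300.15 × 5.00×10¹ × 1.09×10⁷ = 9.03×10⁻¹² V²
V_n = √(9.03×10⁻¹²) = 3.00×10⁻⁶ V = 3.00 µV

3.00 µV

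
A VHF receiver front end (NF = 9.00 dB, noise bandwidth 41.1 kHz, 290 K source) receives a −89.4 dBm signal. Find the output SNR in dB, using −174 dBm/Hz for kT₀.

Noise floor: N = −174 + 10 log₁₀(B) + NF
10 log₁₀(4.11×10⁴) = 46.14 dB
N = −174 + 46.14 + 9.00 = −118.86 dBm
SNR = P_sig − N = −89.4 − (−118.86) = 29.46 dB → 29.5 dB

29.5 dB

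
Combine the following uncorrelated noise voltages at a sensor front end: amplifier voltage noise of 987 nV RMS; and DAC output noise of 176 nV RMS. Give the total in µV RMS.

Uncorrelated sources add in power (mean-square): V_tot = √(ΣV_i²)
V_tot = √[(9.87×10⁻⁷)² + (1.76×10⁻⁷)²] = 1.00×10⁻⁶ V = 1.00 µV

1.00 µV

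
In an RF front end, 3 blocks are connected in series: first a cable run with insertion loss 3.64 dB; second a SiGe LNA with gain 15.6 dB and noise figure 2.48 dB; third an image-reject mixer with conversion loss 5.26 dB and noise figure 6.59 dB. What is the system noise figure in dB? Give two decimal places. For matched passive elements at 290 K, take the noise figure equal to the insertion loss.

Convert to linear (a loss of L dB is a gain of −L dB): F_i = 10^(NF_i/10), G_i = 10^(G_i,dB/10)
  Stage 1: F_1 = 10^(3.64/10) = 2.312, G_1 = 10^(−3.64/10) = 0.4325
  Stage 2: F_2 = 10^(2.48/10) = 1.770, G_2 = 10^(15.6/10) = 36.31
  Stage 3: F_3 = 10^(6.59/10) = 4.560, G_3 = 10^(−5.26/10) = 0.2979
Friis cascade:
  F = 2.312 + (1.770 − 1)/0.4325 + (4.560 − 1)/15.70 = 4.319
NF = 10 log₁₀(4.319) = 6.35 dB

6.35 dB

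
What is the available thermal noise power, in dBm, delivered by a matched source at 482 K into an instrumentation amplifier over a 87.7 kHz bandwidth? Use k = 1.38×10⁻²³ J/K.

P_n = kTB = 1.38×10⁻²³ × 482 × 8.77×10⁴ = 5.83×10⁻¹⁶ W
In dBm: 10 log₁₀(5.83×10⁻¹⁶ / 10⁻³) = −122.3 dBm

−122.3 dBm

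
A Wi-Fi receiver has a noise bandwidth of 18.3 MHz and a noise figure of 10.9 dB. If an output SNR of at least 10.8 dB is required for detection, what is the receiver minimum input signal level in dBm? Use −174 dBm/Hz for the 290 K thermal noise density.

−79.7 dBm

Sensitivity = −174 + 10 log₁₀(B) + NF + SNR_min
= −174 + 72.62 + 10.9 + 10.8
= −79.68 dBm → −79.7 dBm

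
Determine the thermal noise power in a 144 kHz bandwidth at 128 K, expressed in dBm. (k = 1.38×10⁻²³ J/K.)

P_n = kTB = 1.38×10⁻²³ × 128 × 1.44×10⁵ = 2.54×10⁻¹⁶ W
In dBm: 10 log₁₀(2.54×10⁻¹⁶ / 10⁻³) = −125.9 dBm

−125.9 dBm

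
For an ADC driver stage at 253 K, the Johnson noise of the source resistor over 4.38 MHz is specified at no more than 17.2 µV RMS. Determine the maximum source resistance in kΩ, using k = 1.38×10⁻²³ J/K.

4.84 kΩ

Johnson–Nyquist: V_n = √(4kTRB) ⇒ R = V_n² / (4kTB)
4kTB = 4 × 1.38×10⁻²³ × 253 × 4.38×10⁶ = 6.12×10⁻¹⁴
R = (1.72×10⁻⁵)² / 6.12×10⁻¹⁴ = 4.84×10³ Ω = 4.84 kΩ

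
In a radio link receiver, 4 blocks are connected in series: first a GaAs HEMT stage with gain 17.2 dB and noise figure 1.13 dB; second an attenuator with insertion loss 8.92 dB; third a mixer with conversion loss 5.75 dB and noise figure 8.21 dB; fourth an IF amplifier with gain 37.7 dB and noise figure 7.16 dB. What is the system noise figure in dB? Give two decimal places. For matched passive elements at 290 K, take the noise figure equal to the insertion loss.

Convert to linear (a loss of L dB is a gain of −L dB): F_i = 10^(NF_i/10), G_i = 10^(G_i,dB/10)
  Stage 1: F_1 = 10^(1.13/10) = 1.297, G_1 = 10^(17.2/10) = 52.48
  Stage 2: F_2 = 10^(8.92/10) = 7.798, G_2 = 10^(−8.92/10) = 0.1282
  Stage 3: F_3 = 10^(8.21/10) = 6.622, G_3 = 10^(−5.75/10) = 0.2661
  Stage 4: F_4 = 10^(7.16/10) = 5.200, G_4 = 10^(37.7/10) = 5888
Friis cascade:
  F = 1.297 + (7.798 − 1)/52.48 + (6.622 − 1)/6.730 + (5.200 − 1)/1.791 = 4.608
NF = 10 log₁₀(4.608) = 6.63 dB

6.63 dB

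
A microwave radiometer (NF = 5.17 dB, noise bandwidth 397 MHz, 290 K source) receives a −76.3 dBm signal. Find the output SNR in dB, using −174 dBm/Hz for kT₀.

Noise floor: N = −174 + 10 log₁₀(B) + NF
10 log₁₀(3.97×10⁸) = 85.99 dB
N = −174 + 85.99 + 5.17 = −82.84 dBm
SNR = P_sig − N = −76.3 − (−82.84) = 6.54 dB → 6.5 dB

6.5 dB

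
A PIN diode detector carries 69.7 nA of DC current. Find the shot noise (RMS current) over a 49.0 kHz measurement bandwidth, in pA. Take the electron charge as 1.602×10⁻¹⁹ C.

I_n = √(2qI·B)
2qI·B = 2 × 1.602×10⁻¹⁹ × 6.97×10⁻⁸ × 4.90×10⁴ = 1.09×10⁻²¹ A²
I_n = √(1.09×10⁻²¹) = 3.31×10⁻¹¹ A = 33.1 pA

33.1 pA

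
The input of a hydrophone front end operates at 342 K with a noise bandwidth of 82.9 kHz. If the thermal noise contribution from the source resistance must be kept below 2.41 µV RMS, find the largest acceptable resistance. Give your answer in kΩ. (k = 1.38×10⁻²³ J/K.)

3.71 kΩ

Johnson–Nyquist: V_n = √(4kTRB) ⇒ R = V_n² / (4kTB)
4kTB = 4 × 1.38×10⁻²³ × 342 × 8.29×10⁴ = 1.57×10⁻¹⁵
R = (2.41×10⁻⁶)² / 1.57×10⁻¹⁵ = 3.71×10³ Ω = 3.71 kΩ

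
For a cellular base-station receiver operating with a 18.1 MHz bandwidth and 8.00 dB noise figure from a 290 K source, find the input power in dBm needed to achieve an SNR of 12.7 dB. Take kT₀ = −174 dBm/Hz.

−80.7 dBm

Sensitivity = −174 + 10 log₁₀(B) + NF + SNR_min
= −174 + 72.58 + 8.00 + 12.7
= −80.72 dBm → −80.7 dBm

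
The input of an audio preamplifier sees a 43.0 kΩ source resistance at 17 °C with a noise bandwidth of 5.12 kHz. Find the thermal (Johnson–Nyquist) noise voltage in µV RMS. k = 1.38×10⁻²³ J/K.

T = 17 °C + 273.15 = 290.15 K
V_n = √(4kTRB)
4kTRB = 4 × 1.38×10⁻²³ × 290.15 × 4.30×10⁴ × 5.12×10³ = 3.53×10⁻¹² V²
V_n = √(3.53×10⁻¹²) = 1.88×10⁻⁶ V = 1.88 µV

1.88 µV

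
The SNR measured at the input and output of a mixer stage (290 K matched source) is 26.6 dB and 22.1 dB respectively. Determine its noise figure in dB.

4.5 dB

NF (dB) = SNR_in(dB) − SNR_out(dB) when the source is at T₀
NF = 26.6 − 22.1 = 4.5 dB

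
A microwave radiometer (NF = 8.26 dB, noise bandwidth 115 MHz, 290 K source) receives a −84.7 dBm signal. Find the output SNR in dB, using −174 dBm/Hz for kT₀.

0.4 dB

Noise floor: N = −174 + 10 log₁₀(B) + NF
10 log₁₀(1.15×10⁸) = 80.61 dB
N = −174 + 80.61 + 8.26 = −85.13 dBm
SNR = P_sig − N = −84.7 − (−85.13) = 0.43 dB → 0.4 dB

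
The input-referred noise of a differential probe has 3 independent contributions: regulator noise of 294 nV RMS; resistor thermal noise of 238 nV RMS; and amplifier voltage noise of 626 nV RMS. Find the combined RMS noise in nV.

Uncorrelated sources add in power (mean-square): V_tot = √(ΣV_i²)
V_tot = √[(2.94×10⁻⁷)² + (2.38×10⁻⁷)² + (6.26×10⁻⁷)²] = 7.31×10⁻⁷ V = 731 nV

731 nV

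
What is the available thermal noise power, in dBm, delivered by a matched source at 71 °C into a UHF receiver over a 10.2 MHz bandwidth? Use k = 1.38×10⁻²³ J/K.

−103.1 dBm

T = 71 °C + 273.15 = 344.15 K
P_n = kTB = 1.38×10⁻²³ × 344.15 × 1.02×10⁷ = 4.84×10⁻¹⁴ W
In dBm: 10 log₁₀(4.84×10⁻¹⁴ / 10⁻³) = −103.1 dBm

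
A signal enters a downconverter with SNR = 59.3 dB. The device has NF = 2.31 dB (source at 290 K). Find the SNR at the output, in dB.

By definition F = SNR_in/SNR_out, so in dB: SNR_out = SNR_in − NF
SNR_out = 59.3 − 2.31 = 56.99 dB

56.99 dB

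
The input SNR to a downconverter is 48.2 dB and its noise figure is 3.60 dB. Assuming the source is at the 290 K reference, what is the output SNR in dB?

44.60 dB

By definition F = SNR_in/SNR_out, so in dB: SNR_out = SNR_in − NF
SNR_out = 48.2 − 3.60 = 44.60 dB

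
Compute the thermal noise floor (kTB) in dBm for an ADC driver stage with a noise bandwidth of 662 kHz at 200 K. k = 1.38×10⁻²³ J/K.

−117.4 dBm

P_n = kTB = 1.38×10⁻²³ × 200 × 6.62×10⁵ = 1.83×10⁻¹⁵ W
In dBm: 10 log₁₀(1.83×10⁻¹⁵ / 10⁻³) = −117.4 dBm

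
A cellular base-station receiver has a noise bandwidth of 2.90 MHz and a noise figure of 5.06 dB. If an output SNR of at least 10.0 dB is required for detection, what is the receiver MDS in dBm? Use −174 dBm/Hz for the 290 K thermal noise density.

Sensitivity = −174 + 10 log₁₀(B) + NF + SNR_min
= −174 + 64.62 + 5.06 + 10.0
= −94.32 dBm → −94.3 dBm

−94.3 dBm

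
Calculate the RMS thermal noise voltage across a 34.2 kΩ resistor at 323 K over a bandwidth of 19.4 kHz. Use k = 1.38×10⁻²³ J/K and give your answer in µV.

V_n = √(4kTRB)
4kTRB = 4 × 1.38×10⁻²³ × 323 × 3.42×10⁴ × 1.94×10⁴ = 1.18×10⁻¹¹ V²
V_n = √(1.18×10⁻¹¹) = 3.44×10⁻⁶ V = 3.44 µV

3.44 µV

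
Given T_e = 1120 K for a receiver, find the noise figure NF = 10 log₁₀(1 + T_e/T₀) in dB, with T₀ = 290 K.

6.87 dB

F = 1 + T_e/T₀ = 1 + 1120/290 = 4.86207
NF = 10 log₁₀(4.86207) = 6.87 dB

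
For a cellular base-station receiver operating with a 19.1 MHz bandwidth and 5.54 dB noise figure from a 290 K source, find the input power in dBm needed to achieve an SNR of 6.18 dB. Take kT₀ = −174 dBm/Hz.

−89.5 dBm

Sensitivity = −174 + 10 log₁₀(B) + NF + SNR_min
= −174 + 72.81 + 5.54 + 6.18
= −89.47 dBm → −89.5 dBm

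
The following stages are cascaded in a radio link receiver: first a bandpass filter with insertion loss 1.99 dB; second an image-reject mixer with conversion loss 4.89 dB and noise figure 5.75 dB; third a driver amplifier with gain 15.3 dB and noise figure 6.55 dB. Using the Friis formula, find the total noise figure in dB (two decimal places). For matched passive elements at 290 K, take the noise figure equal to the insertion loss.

Convert to linear (a loss of L dB is a gain of −L dB): F_i = 10^(NF_i/10), G_i = 10^(G_i,dB/10)
  Stage 1: F_1 = 10^(1.99/10) = 1.581, G_1 = 10^(−1.99/10) = 0.6324
  Stage 2: F_2 = 10^(5.75/10) = 3.758, G_2 = 10^(−4.89/10) = 0.3243
  Stage 3: F_3 = 10^(6.55/10) = 4.519, G_3 = 10^(15.3/10) = 33.88
Friis cascade:
  F = 1.581 + (3.758 − 1)/0.6324 + (4.519 − 1)/0.2051 = 23.10
NF = 10 log₁₀(23.10) = 13.64 dB

13.64 dB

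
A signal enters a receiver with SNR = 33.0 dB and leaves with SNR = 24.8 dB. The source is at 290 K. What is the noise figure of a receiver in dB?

NF (dB) = SNR_in(dB) − SNR_out(dB) when the source is at T₀
NF = 33.0 − 24.8 = 8.2 dB

8.2 dB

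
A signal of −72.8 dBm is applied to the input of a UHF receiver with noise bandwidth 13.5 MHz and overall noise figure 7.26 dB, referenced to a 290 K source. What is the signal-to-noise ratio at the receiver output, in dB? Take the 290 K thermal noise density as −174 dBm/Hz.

Noise floor: N = −174 + 10 log₁₀(B) + NF
10 log₁₀(1.35×10⁷) = 71.3 dB
N = −174 + 71.3 + 7.26 = −95.44 dBm
SNR = P_sig − N = −72.8 − (−95.44) = 22.64 dB → 22.6 dB

22.6 dB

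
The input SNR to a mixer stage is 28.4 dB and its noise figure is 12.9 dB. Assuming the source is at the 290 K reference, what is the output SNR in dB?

By definition F = SNR_in/SNR_out, so in dB: SNR_out = SNR_in − NF
SNR_out = 28.4 − 12.9 = 15.5 dB

15.5 dB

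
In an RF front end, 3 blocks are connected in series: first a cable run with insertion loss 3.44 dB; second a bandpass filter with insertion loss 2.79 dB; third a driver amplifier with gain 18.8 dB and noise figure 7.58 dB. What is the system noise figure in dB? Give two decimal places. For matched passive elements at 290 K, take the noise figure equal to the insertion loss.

13.81 dB

Convert to linear (a loss of L dB is a gain of −L dB): F_i = 10^(NF_i/10), G_i = 10^(G_i,dB/10)
  Stage 1: F_1 = 10^(3.44/10) = 2.208, G_1 = 10^(−3.44/10) = 0.4529
  Stage 2: F_2 = 10^(2.79/10) = 1.901, G_2 = 10^(−2.79/10) = 0.5260
  Stage 3: F_3 = 10^(7.58/10) = 5.728, G_3 = 10^(18.8/10) = 75.86
Friis cascade:
  F = 2.208 + (1.901 − 1)/0.4529 + (5.728 − 1)/0.2382 = 24.04
NF = 10 log₁₀(24.04) = 13.81 dB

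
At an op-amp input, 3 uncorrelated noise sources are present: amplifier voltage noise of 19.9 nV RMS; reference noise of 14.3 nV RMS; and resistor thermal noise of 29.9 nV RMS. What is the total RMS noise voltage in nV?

Uncorrelated sources add in power (mean-square): V_tot = √(ΣV_i²)
V_tot = √[(1.99×10⁻⁸)² + (1.43×10⁻⁸)² + (2.99×10⁻⁸)²] = 3.87×10⁻⁸ V = 38.7 nV

38.7 nV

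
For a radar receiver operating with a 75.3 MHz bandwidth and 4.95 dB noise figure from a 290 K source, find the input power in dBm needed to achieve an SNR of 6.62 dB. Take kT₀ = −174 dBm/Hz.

Sensitivity = −174 + 10 log₁₀(B) + NF + SNR_min
= −174 + 78.77 + 4.95 + 6.62
= −83.66 dBm → −83.7 dBm

−83.7 dBm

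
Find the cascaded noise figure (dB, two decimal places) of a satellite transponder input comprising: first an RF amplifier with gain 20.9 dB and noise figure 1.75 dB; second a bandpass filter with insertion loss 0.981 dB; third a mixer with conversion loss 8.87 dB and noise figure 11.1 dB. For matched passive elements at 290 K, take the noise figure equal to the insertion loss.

2.09 dB

Convert to linear (a loss of L dB is a gain of −L dB): F_i = 10^(NF_i/10), G_i = 10^(G_i,dB/10)
  Stage 1: F_1 = 10^(1.75/10) = 1.496, G_1 = 10^(20.9/10) = 123.0
  Stage 2: F_2 = 10^(0.981/10) = 1.253, G_2 = 10^(−0.981/10) = 0.7978
  Stage 3: F_3 = 10^(11.1/10) = 12.88, G_3 = 10^(−8.87/10) = 0.1297
Friis cascade:
  F = 1.496 + (1.253 − 1)/123.0 + (12.88 − 1)/98.15 = 1.619
NF = 10 log₁₀(1.619) = 2.09 dB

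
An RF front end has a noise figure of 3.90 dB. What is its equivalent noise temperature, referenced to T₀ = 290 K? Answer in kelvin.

422 K

F = 10^(3.90/10) = 2.45471
T_e = (F − 1)·T₀ = (2.45471 − 1) × 290 = 422 K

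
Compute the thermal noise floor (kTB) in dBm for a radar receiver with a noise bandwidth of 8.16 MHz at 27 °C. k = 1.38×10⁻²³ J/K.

T = 27 °C + 273.15 = 300.15 K
P_n = kTB = 1.38×10⁻²³ × 300.15 × 8.16×10⁶ = 3.38×10⁻¹⁴ W
In dBm: 10 log₁₀(3.38×10⁻¹⁴ / 10⁻³) = −104.7 dBm

−104.7 dBm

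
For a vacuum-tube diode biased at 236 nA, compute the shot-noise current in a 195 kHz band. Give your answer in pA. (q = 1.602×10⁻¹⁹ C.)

121 pA

I_n = √(2qI·B)
2qI·B = 2 × 1.602×10⁻¹⁹ × 2.36×10⁻⁷ × 1.95×10⁵ = 1.47×10⁻²⁰ A²
I_n = √(1.47×10⁻²⁰) = 1.21×10⁻¹⁰ A = 121 pA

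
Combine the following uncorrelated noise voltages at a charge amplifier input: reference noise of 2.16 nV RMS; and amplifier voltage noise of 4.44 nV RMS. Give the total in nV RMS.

Uncorrelated sources add in power (mean-square): V_tot = √(ΣV_i²)
V_tot = √[(2.16×10⁻⁹)² + (4.44×10⁻⁹)²] = 4.94×10⁻⁹ V = 4.94 nV

4.94 nV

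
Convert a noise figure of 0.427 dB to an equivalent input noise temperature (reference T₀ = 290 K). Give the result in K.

30.0 K

F = 10^(0.427/10) = 1.10332
T_e = (F − 1)·T₀ = (1.10332 − 1) × 290 = 30.0 K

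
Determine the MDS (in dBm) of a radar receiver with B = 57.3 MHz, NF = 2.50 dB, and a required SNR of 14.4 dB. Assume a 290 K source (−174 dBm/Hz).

Sensitivity = −174 + 10 log₁₀(B) + NF + SNR_min
= −174 + 77.58 + 2.50 + 14.4
= −79.52 dBm → −79.5 dBm

−79.5 dBm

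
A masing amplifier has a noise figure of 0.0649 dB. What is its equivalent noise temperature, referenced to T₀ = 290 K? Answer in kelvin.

F = 10^(0.0649/10) = 1.01506
T_e = (F − 1)·T₀ = (1.01506 − 1) × 290 = 4.37 K

4.37 K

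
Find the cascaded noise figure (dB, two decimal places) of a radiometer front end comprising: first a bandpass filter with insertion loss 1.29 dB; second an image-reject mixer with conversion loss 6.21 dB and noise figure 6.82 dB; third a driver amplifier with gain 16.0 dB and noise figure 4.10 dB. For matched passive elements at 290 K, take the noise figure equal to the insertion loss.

11.85 dB

Convert to linear (a loss of L dB is a gain of −L dB): F_i = 10^(NF_i/10), G_i = 10^(G_i,dB/10)
  Stage 1: F_1 = 10^(1.29/10) = 1.346, G_1 = 10^(−1.29/10) = 0.7430
  Stage 2: F_2 = 10^(6.82/10) = 4.808, G_2 = 10^(−6.21/10) = 0.2393
  Stage 3: F_3 = 10^(4.10/10) = 2.570, G_3 = 10^(16.0/10) = 39.81
Friis cascade:
  F = 1.346 + (4.808 − 1)/0.7430 + (2.570 − 1)/0.1778 = 15.30
NF = 10 log₁₀(15.30) = 11.85 dB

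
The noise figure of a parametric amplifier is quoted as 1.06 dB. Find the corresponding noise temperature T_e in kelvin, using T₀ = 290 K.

F = 10^(1.06/10) = 1.27644
T_e = (F − 1)·T₀ = (1.27644 − 1) × 290 = 80.2 K

80.2 K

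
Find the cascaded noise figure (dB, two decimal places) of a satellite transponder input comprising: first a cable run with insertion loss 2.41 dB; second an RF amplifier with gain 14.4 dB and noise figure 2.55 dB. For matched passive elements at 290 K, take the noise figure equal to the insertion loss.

4.96 dB

Convert to linear (a loss of L dB is a gain of −L dB): F_i = 10^(NF_i/10), G_i = 10^(G_i,dB/10)
  Stage 1: F_1 = 10^(2.41/10) = 1.742, G_1 = 10^(−2.41/10) = 0.5741
  Stage 2: F_2 = 10^(2.55/10) = 1.799, G_2 = 10^(14.4/10) = 27.54
Friis cascade:
  F = 1.742 + (1.799 − 1)/0.5741 = 3.133
NF = 10 log₁₀(3.133) = 4.96 dB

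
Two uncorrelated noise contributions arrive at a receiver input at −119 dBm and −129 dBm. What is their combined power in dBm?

Convert to linear, add, convert back:
P₁ = 1.26×10⁻¹⁵ W, P₂ = 1.26×10⁻¹⁶ W
P_tot = 1.38×10⁻¹⁵ W → 10 log₁₀(P_tot / 10⁻³) = −118.6 dBm

−118.6 dBm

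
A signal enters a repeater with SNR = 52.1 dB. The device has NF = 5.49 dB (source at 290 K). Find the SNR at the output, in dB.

46.61 dB

By definition F = SNR_in/SNR_out, so in dB: SNR_out = SNR_in − NF
SNR_out = 52.1 − 5.49 = 46.61 dB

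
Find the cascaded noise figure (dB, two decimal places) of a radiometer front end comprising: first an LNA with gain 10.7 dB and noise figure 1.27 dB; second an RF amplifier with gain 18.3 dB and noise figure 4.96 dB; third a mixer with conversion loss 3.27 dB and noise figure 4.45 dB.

Convert to linear (a loss of L dB is a gain of −L dB): F_i = 10^(NF_i/10), G_i = 10^(G_i,dB/10)
  Stage 1: F_1 = 10^(1.27/10) = 1.340, G_1 = 10^(10.7/10) = 11.75
  Stage 2: F_2 = 10^(4.96/10) = 3.133, G_2 = 10^(18.3/10) = 67.61
  Stage 3: F_3 = 10^(4.45/10) = 2.786, G_3 = 10^(−3.27/10) = 0.4710
Friis cascade:
  F = 1.340 + (3.133 − 1)/11.75 + (2.786 − 1)/794.3 = 1.523
NF = 10 log₁₀(1.523) = 1.83 dB

1.83 dB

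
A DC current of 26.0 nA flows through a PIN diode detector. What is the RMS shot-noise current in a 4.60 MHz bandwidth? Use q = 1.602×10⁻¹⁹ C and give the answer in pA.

I_n = √(2qI·B)
2qI·B = 2 × 1.602×10⁻¹⁹ × 2.60×10⁻⁸ × 4.60×10⁶ = 3.83×10⁻²⁰ A²
I_n = √(3.83×10⁻²⁰) = 1.96×10⁻¹⁰ A = 196 pA

196 pA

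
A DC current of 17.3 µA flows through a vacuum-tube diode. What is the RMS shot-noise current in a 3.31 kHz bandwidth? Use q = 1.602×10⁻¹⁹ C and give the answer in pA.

135 pA

I_n = √(2qI·B)
2qI·B = 2 × 1.602×10⁻¹⁹ × 1.73×10⁻⁵ × 3.31×10³ = 1.83×10⁻²⁰ A²
I_n = √(1.83×10⁻²⁰) = 1.35×10⁻¹⁰ A = 135 pA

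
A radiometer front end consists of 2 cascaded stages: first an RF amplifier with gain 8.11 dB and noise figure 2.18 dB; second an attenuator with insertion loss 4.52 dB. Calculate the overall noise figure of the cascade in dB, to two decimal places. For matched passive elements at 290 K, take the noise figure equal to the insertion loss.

Convert to linear (a loss of L dB is a gain of −L dB): F_i = 10^(NF_i/10), G_i = 10^(G_i,dB/10)
  Stage 1: F_1 = 10^(2.18/10) = 1.652, G_1 = 10^(8.11/10) = 6.471
  Stage 2: F_2 = 10^(4.52/10) = 2.831, G_2 = 10^(−4.52/10) = 0.3532
Friis cascade:
  F = 1.652 + (2.831 − 1)/6.471 = 1.935
NF = 10 log₁₀(1.935) = 2.87 dB

2.87 dB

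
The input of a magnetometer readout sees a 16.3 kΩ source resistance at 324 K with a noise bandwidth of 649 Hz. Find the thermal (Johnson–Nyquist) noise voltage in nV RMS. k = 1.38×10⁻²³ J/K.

435 nV

V_n = √(4kTRB)
4kTRB = 4 × 1.38×10⁻²³ × 324 × 1.63×10⁴ × 6.49×10² = 1.89×10⁻¹³ V²
V_n = √(1.89×10⁻¹³) = 4.35×10⁻⁷ V = 435 nV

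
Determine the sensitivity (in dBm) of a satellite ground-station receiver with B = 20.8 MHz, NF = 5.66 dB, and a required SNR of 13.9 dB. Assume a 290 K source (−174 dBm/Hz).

−81.3 dBm

Sensitivity = −174 + 10 log₁₀(B) + NF + SNR_min
= −174 + 73.18 + 5.66 + 13.9
= −81.26 dBm → −81.3 dBm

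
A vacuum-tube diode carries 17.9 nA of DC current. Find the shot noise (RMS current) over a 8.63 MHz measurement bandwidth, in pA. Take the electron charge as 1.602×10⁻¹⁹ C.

I_n = √(2qI·B)
2qI·B = 2 × 1.602×10⁻¹⁹ × 1.79×10⁻⁸ × 8.63×10⁶ = 4.95×10⁻²⁰ A²
I_n = √(4.95×10⁻²⁰) = 2.22×10⁻¹⁰ A = 222 pA

222 pA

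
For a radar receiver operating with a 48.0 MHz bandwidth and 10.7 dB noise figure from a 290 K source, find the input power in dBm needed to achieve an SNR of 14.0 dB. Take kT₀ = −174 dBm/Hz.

Sensitivity = −174 + 10 log₁₀(B) + NF + SNR_min
= −174 + 76.81 + 10.7 + 14.0
= −72.49 dBm → −72.5 dBm

−72.5 dBm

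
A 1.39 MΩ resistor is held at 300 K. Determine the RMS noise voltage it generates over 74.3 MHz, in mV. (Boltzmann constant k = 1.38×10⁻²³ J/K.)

1.31 mV

V_n = √(4kTRB)
4kTRB = 4 × 1.38×10⁻²³ × 300 × 1.39×10⁶ × 7.43×10⁷ = 1.71×10⁻⁶ V²
V_n = √(1.71×10⁻⁶) = 1.31×10⁻³ V = 1.31 mV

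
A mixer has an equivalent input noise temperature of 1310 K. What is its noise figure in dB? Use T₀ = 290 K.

7.42 dB

F = 1 + T_e/T₀ = 1 + 1310/290 = 5.51724
NF = 10 log₁₀(5.51724) = 7.42 dB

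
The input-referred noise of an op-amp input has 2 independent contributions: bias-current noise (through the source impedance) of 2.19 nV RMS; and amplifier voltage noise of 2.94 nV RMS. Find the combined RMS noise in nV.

3.67 nV

Uncorrelated sources add in power (mean-square): V_tot = √(ΣV_i²)
V_tot = √[(2.19×10⁻⁹)² + (2.94×10⁻⁹)²] = 3.67×10⁻⁹ V = 3.67 nV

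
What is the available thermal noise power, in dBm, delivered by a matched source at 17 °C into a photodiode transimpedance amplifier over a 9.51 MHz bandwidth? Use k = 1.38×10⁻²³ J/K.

−104.2 dBm

T = 17 °C + 273.15 = 290.15 K
P_n = kTB = 1.38×10⁻²³ × 290.15 × 9.51×10⁶ = 3.81×10⁻¹⁴ W
In dBm: 10 log₁₀(3.81×10⁻¹⁴ / 10⁻³) = −104.2 dBm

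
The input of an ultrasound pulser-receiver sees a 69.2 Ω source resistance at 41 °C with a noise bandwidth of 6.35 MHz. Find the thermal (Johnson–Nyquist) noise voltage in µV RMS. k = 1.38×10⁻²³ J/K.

T = 41 °C + 273.15 = 314.15 K
V_n = √(4kTRB)
4kTRB = 4 × 1.38×10⁻²³ × 314.15 × 6.92×10¹ × 6.35×10⁶ = 7.62×10⁻¹² V²
V_n = √(7.62×10⁻¹²) = 2.76×10⁻⁶ V = 2.76 µV

2.76 µV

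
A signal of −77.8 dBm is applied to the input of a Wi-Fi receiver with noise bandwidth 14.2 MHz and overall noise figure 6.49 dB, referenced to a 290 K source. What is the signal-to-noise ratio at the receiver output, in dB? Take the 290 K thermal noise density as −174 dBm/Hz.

18.2 dB

Noise floor: N = −174 + 10 log₁₀(B) + NF
10 log₁₀(1.42×10⁷) = 71.52 dB
N = −174 + 71.52 + 6.49 = −95.99 dBm
SNR = P_sig − N = −77.8 − (−95.99) = 18.19 dB → 18.2 dB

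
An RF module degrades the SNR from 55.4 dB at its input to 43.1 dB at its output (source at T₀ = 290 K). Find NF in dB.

NF (dB) = SNR_in(dB) − SNR_out(dB) when the source is at T₀
NF = 55.4 − 43.1 = 12.3 dB

12.3 dB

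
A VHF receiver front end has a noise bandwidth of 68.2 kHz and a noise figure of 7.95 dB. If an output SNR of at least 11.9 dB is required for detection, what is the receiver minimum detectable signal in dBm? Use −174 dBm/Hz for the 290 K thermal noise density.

Sensitivity = −174 + 10 log₁₀(B) + NF + SNR_min
= −174 + 48.34 + 7.95 + 11.9
= −105.81 dBm → −105.8 dBm

−105.8 dBm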